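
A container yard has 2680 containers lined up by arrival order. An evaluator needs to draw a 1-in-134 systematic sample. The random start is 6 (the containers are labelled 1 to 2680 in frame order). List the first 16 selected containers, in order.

6, 140, 274, 408, 542, 676, 810, 944, 1078, 1212, 1346, 1480, 1614, 1748, 1882, 2016

container 1: 6
container 2: 6 + 134 = 140
container 3: 140 + 134 = 274
container 4: 274 + 134 = 408
container 5: 408 + 134 = 542
container 6: 542 + 134 = 676
container 7: 676 + 134 = 810
container 8: 810 + 134 = 944
container 9: 944 + 134 = 1078
container 10: 1078 + 134 = 1212
container 11: 1212 + 134 = 1346
container 12: 1346 + 134 = 1480
container 13: 1480 + 134 = 1614
container 14: 1614 + 134 = 1748
container 15: 1748 + 134 = 1882
container 16: 1882 + 134 = 2016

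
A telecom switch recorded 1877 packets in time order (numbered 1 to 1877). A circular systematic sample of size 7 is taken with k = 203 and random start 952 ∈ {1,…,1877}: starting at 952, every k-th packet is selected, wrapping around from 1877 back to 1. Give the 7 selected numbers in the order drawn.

952, 1155, 1358, 1561, 1764, 90, 293

Selection 1: 952
Selection 2: 952 + 203 = 1155
Selection 3: 1155 + 203 = 1358
Selection 4: 1358 + 203 = 1561
Selection 5: 1561 + 203 = 1764
Selection 6: 1764 + 203 = 1967 → 1967 − 1877 = 90
Selection 7: 90 + 203 = 293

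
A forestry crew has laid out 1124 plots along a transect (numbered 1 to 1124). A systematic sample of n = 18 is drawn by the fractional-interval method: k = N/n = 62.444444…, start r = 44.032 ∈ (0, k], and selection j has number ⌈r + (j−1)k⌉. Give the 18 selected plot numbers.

j=1: r + 0k = 44.032 → ⌈·⌉ = 45
j=2: r + 1k = 106.476444… → ⌈·⌉ = 107
j=3: r + 2k = 168.920888… → ⌈·⌉ = 169
j=4: r + 3k = 231.365333… → ⌈·⌉ = 232
j=5: r + 4k = 293.809777… → ⌈·⌉ = 294
j=6: r + 5k = 356.254222… → ⌈·⌉ = 357
j=7: r + 6k = 418.698666… → ⌈·⌉ = 419
j=8: r + 7k = 481.143111… → ⌈·⌉ = 482
j=9: r + 8k = 543.587555… → ⌈·⌉ = 544
j=10: r + 9k = 606.032 → ⌈·⌉ = 607
j=11: r + 10k = 668.476444… → ⌈·⌉ = 669
j=12: r + 11k = 730.920888… → ⌈·⌉ = 731
j=13: r + 12k = 793.365333… → ⌈·⌉ = 794
j=14: r + 13k = 855.809777… → ⌈·⌉ = 856
j=15: r + 14k = 918.254222… → ⌈·⌉ = 919
j=16: r + 15k = 980.698666… → ⌈·⌉ = 981
j=17: r + 16k = 1043.143111… → ⌈·⌉ = 1044
j=18: r + 17k = 1105.587555… → ⌈·⌉ = 1106

45, 107, 169, 232, 294, 357, 419, 482, 544, 607, 669, 731, 794, 856, 919, 981, 1044, 1106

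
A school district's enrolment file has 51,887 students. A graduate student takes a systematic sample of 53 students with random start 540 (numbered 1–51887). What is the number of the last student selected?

k = 51887/53 = 979
53rd selection = r + (53−1)·k = 540 + 52×979 = 540 + 50908 = 51448

51448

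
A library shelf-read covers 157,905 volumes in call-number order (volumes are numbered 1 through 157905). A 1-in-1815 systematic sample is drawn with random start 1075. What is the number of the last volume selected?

k = 1815
87th selection = r + (87−1)·k = 1075 + 86×1815 = 1075 + 156090 = 157165

157165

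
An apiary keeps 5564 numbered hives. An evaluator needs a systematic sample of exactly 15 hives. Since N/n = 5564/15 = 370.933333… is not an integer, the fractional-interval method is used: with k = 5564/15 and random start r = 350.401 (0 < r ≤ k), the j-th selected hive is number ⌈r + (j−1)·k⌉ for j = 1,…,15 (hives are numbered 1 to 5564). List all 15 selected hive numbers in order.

j=1: r + 0k = 350.401 → ⌈·⌉ = 351
j=2: r + 1k = 721.334333… → ⌈·⌉ = 722
j=3: r + 2k = 1092.267666… → ⌈·⌉ = 1093
j=4: r + 3k = 1463.201 → ⌈·⌉ = 1464
j=5: r + 4k = 1834.134333… → ⌈·⌉ = 1835
j=6: r + 5k = 2205.067666… → ⌈·⌉ = 2206
j=7: r + 6k = 2576.001 → ⌈·⌉ = 2577
j=8: r + 7k = 2946.934333… → ⌈·⌉ = 2947
j=9: r + 8k = 3317.867666… → ⌈·⌉ = 3318
j=10: r + 9k = 3688.801 → ⌈·⌉ = 3689
j=11: r + 10k = 4059.734333… → ⌈·⌉ = 4060
j=12: r + 11k = 4430.667666… → ⌈·⌉ = 4431
j=13: r + 12k = 4801.601 → ⌈·⌉ = 4802
j=14: r + 13k = 5172.534333… → ⌈·⌉ = 5173
j=15: r + 14k = 5543.467666… → ⌈·⌉ = 5544

351, 722, 1093, 1464, 1835, 2206, 2577, 2947, 3318, 3689, 4060, 4431, 4802, 5173, 5544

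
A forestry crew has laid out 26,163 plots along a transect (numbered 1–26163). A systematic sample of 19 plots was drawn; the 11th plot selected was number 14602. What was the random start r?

k = 26163/19 = 1377
r = 14602 − (11−1)×1377 = 14602 − 13770 = 832

832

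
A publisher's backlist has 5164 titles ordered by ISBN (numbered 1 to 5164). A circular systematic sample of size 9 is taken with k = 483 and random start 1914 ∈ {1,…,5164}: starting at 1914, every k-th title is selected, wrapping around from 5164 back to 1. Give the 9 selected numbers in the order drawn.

Selection 1: 1914
Selection 2: 1914 + 483 = 2397
Selection 3: 2397 + 483 = 2880
Selection 4: 2880 + 483 = 3363
Selection 5: 3363 + 483 = 3846
Selection 6: 3846 + 483 = 4329
Selection 7: 4329 + 483 = 4812
Selection 8: 4812 + 483 = 5295 → 5295 − 5164 = 131
Selection 9: 131 + 483 = 614

1914, 2397, 2880, 3363, 3846, 4329, 4812, 131, 614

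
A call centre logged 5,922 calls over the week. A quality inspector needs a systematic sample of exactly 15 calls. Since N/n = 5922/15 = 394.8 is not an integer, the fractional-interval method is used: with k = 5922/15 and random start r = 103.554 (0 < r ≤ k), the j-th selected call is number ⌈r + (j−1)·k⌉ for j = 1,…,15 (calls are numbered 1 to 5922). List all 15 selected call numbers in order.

j=1: r + 0k = 103.554 → ⌈·⌉ = 104
j=2: r + 1k = 498.354 → ⌈·⌉ = 499
j=3: r + 2k = 893.154 → ⌈·⌉ = 894
j=4: r + 3k = 1287.954 → ⌈·⌉ = 1288
j=5: r + 4k = 1682.754 → ⌈·⌉ = 1683
j=6: r + 5k = 2077.554 → ⌈·⌉ = 2078
j=7: r + 6k = 2472.354 → ⌈·⌉ = 2473
j=8: r + 7k = 2867.154 → ⌈·⌉ = 2868
j=9: r + 8k = 3261.954 → ⌈·⌉ = 3262
j=10: r + 9k = 3656.754 → ⌈·⌉ = 3657
j=11: r + 10k = 4051.554 → ⌈·⌉ = 4052
j=12: r + 11k = 4446.354 → ⌈·⌉ = 4447
j=13: r + 12k = 4841.154 → ⌈·⌉ = 4842
j=14: r + 13k = 5235.954 → ⌈·⌉ = 5236
j=15: r + 14k = 5630.754 → ⌈·⌉ = 5631

104, 499, 894, 1288, 1683, 2078, 2473, 2868, 3262, 3657, 4052, 4447, 4842, 5236, 5631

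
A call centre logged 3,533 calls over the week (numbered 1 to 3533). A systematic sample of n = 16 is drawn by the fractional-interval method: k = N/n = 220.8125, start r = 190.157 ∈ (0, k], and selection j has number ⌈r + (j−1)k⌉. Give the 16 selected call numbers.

j=1: r + 0k = 190.157 → ⌈·⌉ = 191
j=2: r + 1k = 410.9695 → ⌈·⌉ = 411
j=3: r + 2k = 631.782 → ⌈·⌉ = 632
j=4: r + 3k = 852.5945 → ⌈·⌉ = 853
j=5: r + 4k = 1073.407 → ⌈·⌉ = 1074
j=6: r + 5k = 1294.2195 → ⌈·⌉ = 1295
j=7: r + 6k = 1515.032 → ⌈·⌉ = 1516
j=8: r + 7k = 1735.8445 → ⌈·⌉ = 1736
j=9: r + 8k = 1956.657 → ⌈·⌉ = 1957
j=10: r + 9k = 2177.4695 → ⌈·⌉ = 2178
j=11: r + 10k = 2398.282 → ⌈·⌉ = 2399
j=12: r + 11k = 2619.0945 → ⌈·⌉ = 2620
j=13: r + 12k = 2839.907 → ⌈·⌉ = 2840
j=14: r + 13k = 3060.7195 → ⌈·⌉ = 3061
j=15: r + 14k = 3281.532 → ⌈·⌉ = 3282
j=16: r + 15k = 3502.3445 → ⌈·⌉ = 3503

191, 411, 632, 853, 1074, 1295, 1516, 1736, 1957, 2178, 2399, 2620, 2840, 3061, 3282, 3503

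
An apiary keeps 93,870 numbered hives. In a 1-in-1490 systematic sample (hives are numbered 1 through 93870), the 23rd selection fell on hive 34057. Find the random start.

1277

k = 1490
r = 34057 − (23−1)×1490 = 34057 − 32780 = 1277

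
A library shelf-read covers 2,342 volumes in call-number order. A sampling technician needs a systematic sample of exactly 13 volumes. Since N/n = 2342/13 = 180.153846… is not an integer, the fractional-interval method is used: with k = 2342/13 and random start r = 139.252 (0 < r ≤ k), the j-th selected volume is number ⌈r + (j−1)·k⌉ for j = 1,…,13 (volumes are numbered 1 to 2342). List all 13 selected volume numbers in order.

140, 320, 500, 680, 860, 1041, 1221, 1401, 1581, 1761, 1941, 2121, 2302

j=1: r + 0k = 139.252 → ⌈·⌉ = 140
j=2: r + 1k = 319.405846… → ⌈·⌉ = 320
j=3: r + 2k = 499.559692… → ⌈·⌉ = 500
j=4: r + 3k = 679.713538… → ⌈·⌉ = 680
j=5: r + 4k = 859.867384… → ⌈·⌉ = 860
j=6: r + 5k = 1040.021230… → ⌈·⌉ = 1041
j=7: r + 6k = 1220.175076… → ⌈·⌉ = 1221
j=8: r + 7k = 1400.328923… → ⌈·⌉ = 1401
j=9: r + 8k = 1580.482769… → ⌈·⌉ = 1581
j=10: r + 9k = 1760.636615… → ⌈·⌉ = 1761
j=11: r + 10k = 1940.790461… → ⌈·⌉ = 1941
j=12: r + 11k = 2120.944307… → ⌈·⌉ = 2121
j=13: r + 12k = 2301.098153… → ⌈·⌉ = 2302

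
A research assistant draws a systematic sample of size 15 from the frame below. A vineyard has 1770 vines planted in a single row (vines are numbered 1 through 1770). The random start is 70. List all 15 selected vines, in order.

70, 188, 306, 424, 542, 660, 778, 896, 1014, 1132, 1250, 1368, 1486, 1604, 1722

k = N/n = 1770/15 = 118
vine 1: 70
vine 2: 70 + 118 = 188
vine 3: 188 + 118 = 306
vine 4: 306 + 118 = 424
vine 5: 424 + 118 = 542
vine 6: 542 + 118 = 660
vine 7: 660 + 118 = 778
vine 8: 778 + 118 = 896
vine 9: 896 + 118 = 1014
vine 10: 1014 + 118 = 1132
vine 11: 1132 + 118 = 1250
vine 12: 1250 + 118 = 1368
vine 13: 1368 + 118 = 1486
vine 14: 1486 + 118 = 1604
vine 15: 1604 + 118 = 1722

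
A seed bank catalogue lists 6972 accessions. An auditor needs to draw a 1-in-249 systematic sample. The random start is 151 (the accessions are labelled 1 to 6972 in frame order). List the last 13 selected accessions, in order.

16th selection = 151 + 15×249 = 3886
17th: 3886 + 249 = 4135
18th: 4135 + 249 = 4384
19th: 4384 + 249 = 4633
20th: 4633 + 249 = 4882
21st: 4882 + 249 = 5131
22nd: 5131 + 249 = 5380
23rd: 5380 + 249 = 5629
24th: 5629 + 249 = 5878
25th: 5878 + 249 = 6127
26th: 6127 + 249 = 6376
27th: 6376 + 249 = 6625
28th: 6625 + 249 = 6874

3886, 4135, 4384, 4633, 4882, 5131, 5380, 5629, 5878, 6127, 6376, 6625, 6874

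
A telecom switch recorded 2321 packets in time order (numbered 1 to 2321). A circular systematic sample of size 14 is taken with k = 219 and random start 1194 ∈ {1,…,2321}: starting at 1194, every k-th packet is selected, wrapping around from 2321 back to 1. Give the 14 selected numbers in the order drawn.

Selection 1: 1194
Selection 2: 1194 + 219 = 1413
Selection 3: 1413 + 219 = 1632
Selection 4: 1632 + 219 = 1851
Selection 5: 1851 + 219 = 2070
Selection 6: 2070 + 219 = 2289
Selection 7: 2289 + 219 = 2508 → 2508 − 2321 = 187
Selection 8: 187 + 219 = 406
Selection 9: 406 + 219 = 625
Selection 10: 625 + 219 = 844
Selection 11: 844 + 219 = 1063
Selection 12: 1063 + 219 = 1282
Selection 13: 1282 + 219 = 1501
Selection 14: 1501 + 219 = 1720

1194, 1413, 1632, 1851, 2070, 2289, 187, 406, 625, 844, 1063, 1282, 1501, 1720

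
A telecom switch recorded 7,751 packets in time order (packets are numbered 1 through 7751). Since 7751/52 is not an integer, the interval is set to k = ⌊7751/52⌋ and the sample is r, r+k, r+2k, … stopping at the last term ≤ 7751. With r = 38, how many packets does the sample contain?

k = ⌊7751/52⌋ = 149
Achieved size = ⌊(7751 − 38)/149⌋ + 1 = ⌊7713/149⌋ + 1 = 51 + 1 = 52
(last selection: 38 + 51×149 = 7637 ≤ 7751; next would be 7786 > 7751)

52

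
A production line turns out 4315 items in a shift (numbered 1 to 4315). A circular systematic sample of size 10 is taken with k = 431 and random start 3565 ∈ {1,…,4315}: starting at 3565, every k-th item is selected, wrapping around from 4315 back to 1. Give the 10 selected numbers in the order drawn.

3565, 3996, 112, 543, 974, 1405, 1836, 2267, 2698, 3129

Selection 1: 3565
Selection 2: 3565 + 431 = 3996
Selection 3: 3996 + 431 = 4427 → 4427 − 4315 = 112
Selection 4: 112 + 431 = 543
Selection 5: 543 + 431 = 974
Selection 6: 974 + 431 = 1405
Selection 7: 1405 + 431 = 1836
Selection 8: 1836 + 431 = 2267
Selection 9: 2267 + 431 = 2698
Selection 10: 2698 + 431 = 3129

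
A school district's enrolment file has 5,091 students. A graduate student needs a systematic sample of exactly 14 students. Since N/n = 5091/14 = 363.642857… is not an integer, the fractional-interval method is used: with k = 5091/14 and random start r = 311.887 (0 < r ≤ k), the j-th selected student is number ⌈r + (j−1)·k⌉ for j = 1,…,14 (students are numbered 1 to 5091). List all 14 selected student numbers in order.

312, 676, 1040, 1403, 1767, 2131, 2494, 2858, 3222, 3585, 3949, 4312, 4676, 5040

j=1: r + 0k = 311.887 → ⌈·⌉ = 312
j=2: r + 1k = 675.529857… → ⌈·⌉ = 676
j=3: r + 2k = 1039.172714… → ⌈·⌉ = 1040
j=4: r + 3k = 1402.815571… → ⌈·⌉ = 1403
j=5: r + 4k = 1766.458428… → ⌈·⌉ = 1767
j=6: r + 5k = 2130.101285… → ⌈·⌉ = 2131
j=7: r + 6k = 2493.744142… → ⌈·⌉ = 2494
j=8: r + 7k = 2857.387 → ⌈·⌉ = 2858
j=9: r + 8k = 3221.029857… → ⌈·⌉ = 3222
j=10: r + 9k = 3584.672714… → ⌈·⌉ = 3585
j=11: r + 10k = 3948.315571… → ⌈·⌉ = 3949
j=12: r + 11k = 4311.958428… → ⌈·⌉ = 4312
j=13: r + 12k = 4675.601285… → ⌈·⌉ = 4676
j=14: r + 13k = 5039.244142… → ⌈·⌉ = 5040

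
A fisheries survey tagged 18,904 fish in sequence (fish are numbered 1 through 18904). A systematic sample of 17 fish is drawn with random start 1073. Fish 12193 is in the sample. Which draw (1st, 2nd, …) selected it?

k = 18904/17 = 1112
position = (12193 − 1073)/1112 + 1 = 11120/1112 + 1 = 10 + 1 = 11

11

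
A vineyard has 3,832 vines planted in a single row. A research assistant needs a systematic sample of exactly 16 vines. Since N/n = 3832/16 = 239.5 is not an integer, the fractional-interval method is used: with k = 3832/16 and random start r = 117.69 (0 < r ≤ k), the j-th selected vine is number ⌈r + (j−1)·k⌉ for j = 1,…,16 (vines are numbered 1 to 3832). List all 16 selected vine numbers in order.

118, 358, 597, 837, 1076, 1316, 1555, 1795, 2034, 2274, 2513, 2753, 2992, 3232, 3471, 3711

j=1: r + 0k = 117.69 → ⌈·⌉ = 118
j=2: r + 1k = 357.19 → ⌈·⌉ = 358
j=3: r + 2k = 596.69 → ⌈·⌉ = 597
j=4: r + 3k = 836.19 → ⌈·⌉ = 837
j=5: r + 4k = 1075.69 → ⌈·⌉ = 1076
j=6: r + 5k = 1315.19 → ⌈·⌉ = 1316
j=7: r + 6k = 1554.69 → ⌈·⌉ = 1555
j=8: r + 7k = 1794.19 → ⌈·⌉ = 1795
j=9: r + 8k = 2033.69 → ⌈·⌉ = 2034
j=10: r + 9k = 2273.19 → ⌈·⌉ = 2274
j=11: r + 10k = 2512.69 → ⌈·⌉ = 2513
j=12: r + 11k = 2752.19 → ⌈·⌉ = 2753
j=13: r + 12k = 2991.69 → ⌈·⌉ = 2992
j=14: r + 13k = 3231.19 → ⌈·⌉ = 3232
j=15: r + 14k = 3470.69 → ⌈·⌉ = 3471
j=16: r + 15k = 3710.19 → ⌈·⌉ = 3711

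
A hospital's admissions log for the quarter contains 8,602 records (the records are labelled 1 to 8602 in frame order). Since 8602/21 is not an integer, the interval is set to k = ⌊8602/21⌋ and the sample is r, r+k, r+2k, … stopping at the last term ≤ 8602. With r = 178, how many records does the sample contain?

21

k = ⌊8602/21⌋ = 409
Achieved size = ⌊(8602 − 178)/409⌋ + 1 = ⌊8424/409⌋ + 1 = 20 + 1 = 21
(last selection: 178 + 20×409 = 8358 ≤ 8602; next would be 8767 > 8602)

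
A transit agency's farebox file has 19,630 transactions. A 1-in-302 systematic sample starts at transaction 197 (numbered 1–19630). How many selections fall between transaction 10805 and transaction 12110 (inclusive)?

4

k = 302
First selection ≥ 10805: 197 + ⌈(10805−197)/302⌉·302 = 197 + 36×302 = 11069
Last selection ≤ 12110: 197 + ⌊(12110−197)/302⌋·302 = 197 + 39×302 = 11975
Count = 39 − 36 + 1 = 4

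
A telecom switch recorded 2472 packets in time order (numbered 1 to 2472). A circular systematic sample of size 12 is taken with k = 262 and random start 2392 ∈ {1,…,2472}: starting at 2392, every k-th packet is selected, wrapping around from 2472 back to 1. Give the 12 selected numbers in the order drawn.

2392, 182, 444, 706, 968, 1230, 1492, 1754, 2016, 2278, 68, 330

Selection 1: 2392
Selection 2: 2392 + 262 = 2654 → 2654 − 2472 = 182
Selection 3: 182 + 262 = 444
Selection 4: 444 + 262 = 706
Selection 5: 706 + 262 = 968
Selection 6: 968 + 262 = 1230
Selection 7: 1230 + 262 = 1492
Selection 8: 1492 + 262 = 1754
Selection 9: 1754 + 262 = 2016
Selection 10: 2016 + 262 = 2278
Selection 11: 2278 + 262 = 2540 → 2540 − 2472 = 68
Selection 12: 68 + 262 = 330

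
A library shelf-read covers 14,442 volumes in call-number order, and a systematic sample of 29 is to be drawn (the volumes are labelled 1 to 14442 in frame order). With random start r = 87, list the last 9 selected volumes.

k = N/n = 14442/29 = 498
21st selection = 87 + 20×498 = 10047
22nd: 10047 + 498 = 10545
23rd: 10545 + 498 = 11043
24th: 11043 + 498 = 11541
25th: 11541 + 498 = 12039
26th: 12039 + 498 = 12537
27th: 12537 + 498 = 13035
28th: 13035 + 498 = 13533
29th: 13533 + 498 = 14031

10047, 10545, 11043, 11541, 12039, 12537, 13035, 13533, 14031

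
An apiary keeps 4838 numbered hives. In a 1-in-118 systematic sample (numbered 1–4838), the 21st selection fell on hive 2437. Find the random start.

k = 118
r = 2437 − (21−1)×118 = 2437 − 2360 = 77

77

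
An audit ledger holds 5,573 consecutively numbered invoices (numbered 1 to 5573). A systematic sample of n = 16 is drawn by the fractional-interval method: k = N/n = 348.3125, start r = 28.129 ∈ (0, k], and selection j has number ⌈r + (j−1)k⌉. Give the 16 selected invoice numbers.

29, 377, 725, 1074, 1422, 1770, 2119, 2467, 2815, 3163, 3512, 3860, 4208, 4557, 4905, 5253

j=1: r + 0k = 28.129 → ⌈·⌉ = 29
j=2: r + 1k = 376.4415 → ⌈·⌉ = 377
j=3: r + 2k = 724.754 → ⌈·⌉ = 725
j=4: r + 3k = 1073.0665 → ⌈·⌉ = 1074
j=5: r + 4k = 1421.379 → ⌈·⌉ = 1422
j=6: r + 5k = 1769.6915 → ⌈·⌉ = 1770
j=7: r + 6k = 2118.004 → ⌈·⌉ = 2119
j=8: r + 7k = 2466.3165 → ⌈·⌉ = 2467
j=9: r + 8k = 2814.629 → ⌈·⌉ = 2815
j=10: r + 9k = 3162.9415 → ⌈·⌉ = 3163
j=11: r + 10k = 3511.254 → ⌈·⌉ = 3512
j=12: r + 11k = 3859.5665 → ⌈·⌉ = 3860
j=13: r + 12k = 4207.879 → ⌈·⌉ = 4208
j=14: r + 13k = 4556.1915 → ⌈·⌉ = 4557
j=15: r + 14k = 4904.504 → ⌈·⌉ = 4905
j=16: r + 15k = 5252.8165 → ⌈·⌉ = 5253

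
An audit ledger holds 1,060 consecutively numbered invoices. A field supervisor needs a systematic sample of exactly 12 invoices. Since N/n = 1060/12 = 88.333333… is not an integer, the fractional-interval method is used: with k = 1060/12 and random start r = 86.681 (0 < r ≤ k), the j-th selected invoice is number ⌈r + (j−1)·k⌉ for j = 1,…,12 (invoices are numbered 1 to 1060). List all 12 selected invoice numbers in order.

j=1: r + 0k = 86.681 → ⌈·⌉ = 87
j=2: r + 1k = 175.014333… → ⌈·⌉ = 176
j=3: r + 2k = 263.347666… → ⌈·⌉ = 264
j=4: r + 3k = 351.681 → ⌈·⌉ = 352
j=5: r + 4k = 440.014333… → ⌈·⌉ = 441
j=6: r + 5k = 528.347666… → ⌈·⌉ = 529
j=7: r + 6k = 616.681 → ⌈·⌉ = 617
j=8: r + 7k = 705.014333… → ⌈·⌉ = 706
j=9: r + 8k = 793.347666… → ⌈·⌉ = 794
j=10: r + 9k = 881.681 → ⌈·⌉ = 882
j=11: r + 10k = 970.014333… → ⌈·⌉ = 971
j=12: r + 11k = 1058.347666… → ⌈·⌉ = 1059

87, 176, 264, 352, 441, 529, 617, 706, 794, 882, 971, 1059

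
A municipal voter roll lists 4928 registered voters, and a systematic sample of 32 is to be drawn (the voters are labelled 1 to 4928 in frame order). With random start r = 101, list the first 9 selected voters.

101, 255, 409, 563, 717, 871, 1025, 1179, 1333

k = N/n = 4928/32 = 154
voter 1: 101
voter 2: 101 + 154 = 255
voter 3: 255 + 154 = 409
voter 4: 409 + 154 = 563
voter 5: 563 + 154 = 717
voter 6: 717 + 154 = 871
voter 7: 871 + 154 = 1025
voter 8: 1025 + 154 = 1179
voter 9: 1179 + 154 = 1333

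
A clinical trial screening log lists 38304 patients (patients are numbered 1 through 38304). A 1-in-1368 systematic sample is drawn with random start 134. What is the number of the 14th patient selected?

17918

k = 1368
14th selection = r + (14−1)·k = 134 + 13×1368 = 134 + 17784 = 17918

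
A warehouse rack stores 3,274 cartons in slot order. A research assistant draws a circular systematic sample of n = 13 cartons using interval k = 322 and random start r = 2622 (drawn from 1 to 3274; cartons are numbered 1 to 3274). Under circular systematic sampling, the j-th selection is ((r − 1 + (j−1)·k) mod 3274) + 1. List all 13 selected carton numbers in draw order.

Selection 1: 2622
Selection 2: 2622 + 322 = 2944
Selection 3: 2944 + 322 = 3266
Selection 4: 3266 + 322 = 3588 → 3588 − 3274 = 314
Selection 5: 314 + 322 = 636
Selection 6: 636 + 322 = 958
Selection 7: 958 + 322 = 1280
Selection 8: 1280 + 322 = 1602
Selection 9: 1602 + 322 = 1924
Selection 10: 1924 + 322 = 2246
Selection 11: 2246 + 322 = 2568
Selection 12: 2568 + 322 = 2890
Selection 13: 2890 + 322 = 3212

2622, 2944, 3266, 314, 636, 958, 1280, 1602, 1924, 2246, 2568, 2890, 3212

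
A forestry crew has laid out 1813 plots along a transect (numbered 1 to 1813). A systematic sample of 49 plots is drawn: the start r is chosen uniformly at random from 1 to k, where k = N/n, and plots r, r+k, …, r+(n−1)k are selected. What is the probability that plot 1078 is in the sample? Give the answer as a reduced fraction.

k = 1813/49 = 37.
Plot 1078 is selected iff r ≡ 1078 (mod 37); exactly one such r in {1,…,37}.
Inclusion probability = 1/37.

1/37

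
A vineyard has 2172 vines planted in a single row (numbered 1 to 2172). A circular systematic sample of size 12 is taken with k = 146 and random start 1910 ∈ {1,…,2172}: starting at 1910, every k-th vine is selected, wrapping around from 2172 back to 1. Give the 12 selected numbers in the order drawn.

1910, 2056, 30, 176, 322, 468, 614, 760, 906, 1052, 1198, 1344

Selection 1: 1910
Selection 2: 1910 + 146 = 2056
Selection 3: 2056 + 146 = 2202 → 2202 − 2172 = 30
Selection 4: 30 + 146 = 176
Selection 5: 176 + 146 = 322
Selection 6: 322 + 146 = 468
Selection 7: 468 + 146 = 614
Selection 8: 614 + 146 = 760
Selection 9: 760 + 146 = 906
Selection 10: 906 + 146 = 1052
Selection 11: 1052 + 146 = 1198
Selection 12: 1198 + 146 = 1344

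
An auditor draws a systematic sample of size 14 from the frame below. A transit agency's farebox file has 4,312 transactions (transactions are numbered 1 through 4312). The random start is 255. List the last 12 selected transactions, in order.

k = N/n = 4312/14 = 308
3rd selection = 255 + 2×308 = 871
4th: 871 + 308 = 1179
5th: 1179 + 308 = 1487
6th: 1487 + 308 = 1795
7th: 1795 + 308 = 2103
8th: 2103 + 308 = 2411
9th: 2411 + 308 = 2719
10th: 2719 + 308 = 3027
11th: 3027 + 308 = 3335
12th: 3335 + 308 = 3643
13th: 3643 + 308 = 3951
14th: 3951 + 308 = 4259

871, 1179, 1487, 1795, 2103, 2411, 2719, 3027, 3335, 3643, 3951, 4259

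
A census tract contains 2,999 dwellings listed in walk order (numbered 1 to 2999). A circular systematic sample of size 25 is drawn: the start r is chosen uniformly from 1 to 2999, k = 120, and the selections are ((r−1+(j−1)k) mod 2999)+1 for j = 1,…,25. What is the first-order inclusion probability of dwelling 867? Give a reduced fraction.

25/2999

For each position j, as r ranges over 1…2999 the j-th selection hits every dwelling exactly once, so dwelling 867 is selected for exactly 25 of the 2999 starts.
Inclusion probability = 25/2999.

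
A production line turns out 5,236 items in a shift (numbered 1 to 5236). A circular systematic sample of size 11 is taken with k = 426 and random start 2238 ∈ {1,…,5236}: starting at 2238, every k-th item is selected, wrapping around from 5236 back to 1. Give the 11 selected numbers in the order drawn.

Selection 1: 2238
Selection 2: 2238 + 426 = 2664
Selection 3: 2664 + 426 = 3090
Selection 4: 3090 + 426 = 3516
Selection 5: 3516 + 426 = 3942
Selection 6: 3942 + 426 = 4368
Selection 7: 4368 + 426 = 4794
Selection 8: 4794 + 426 = 5220
Selection 9: 5220 + 426 = 5646 → 5646 − 5236 = 410
Selection 10: 410 + 426 = 836
Selection 11: 836 + 426 = 1262

2238, 2664, 3090, 3516, 3942, 4368, 4794, 5220, 410, 836, 1262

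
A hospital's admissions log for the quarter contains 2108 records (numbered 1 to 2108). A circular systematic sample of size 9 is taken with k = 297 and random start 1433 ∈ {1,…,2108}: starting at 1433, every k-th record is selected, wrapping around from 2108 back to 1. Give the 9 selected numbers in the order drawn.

Selection 1: 1433
Selection 2: 1433 + 297 = 1730
Selection 3: 1730 + 297 = 2027
Selection 4: 2027 + 297 = 2324 → 2324 − 2108 = 216
Selection 5: 216 + 297 = 513
Selection 6: 513 + 297 = 810
Selection 7: 810 + 297 = 1107
Selection 8: 1107 + 297 = 1404
Selection 9: 1404 + 297 = 1701

1433, 1730, 2027, 216, 513, 810, 1107, 1404, 1701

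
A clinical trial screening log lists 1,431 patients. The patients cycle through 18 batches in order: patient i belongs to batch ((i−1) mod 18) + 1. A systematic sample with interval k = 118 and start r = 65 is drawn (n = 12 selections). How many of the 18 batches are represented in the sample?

9

Consecutive selections differ by k = 118, so their batch numbers differ by 118 mod 18 = 10.
gcd(118, 18) = 2, so the sample visits 18/2 = 9 distinct residues mod 18.
Start 65 is batch 11; the batches hit are 1, 3, 5, 7, 9, 11, 13, 15, 17.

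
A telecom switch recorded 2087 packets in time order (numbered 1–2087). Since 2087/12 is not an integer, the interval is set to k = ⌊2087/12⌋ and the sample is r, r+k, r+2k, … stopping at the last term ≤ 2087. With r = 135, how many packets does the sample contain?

12

k = ⌊2087/12⌋ = 173
Achieved size = ⌊(2087 − 135)/173⌋ + 1 = ⌊1952/173⌋ + 1 = 11 + 1 = 12
(last selection: 135 + 11×173 = 2038 ≤ 2087; next would be 2211 > 2087)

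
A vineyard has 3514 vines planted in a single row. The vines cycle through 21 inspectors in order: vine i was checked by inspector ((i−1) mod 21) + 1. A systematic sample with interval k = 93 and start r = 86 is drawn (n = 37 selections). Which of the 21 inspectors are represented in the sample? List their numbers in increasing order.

Consecutive selections differ by k = 93, so their inspector numbers differ by 93 mod 21 = 9.
gcd(93, 21) = 3, so the sample visits 21/3 = 7 distinct residues mod 21.
Start 86 is inspector 2; the inspectors hit are 2, 5, 8, 11, 14, 17, 20.

2, 5, 8, 11, 14, 17, 20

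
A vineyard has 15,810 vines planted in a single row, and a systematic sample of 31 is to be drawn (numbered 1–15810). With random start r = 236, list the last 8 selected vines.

k = N/n = 15810/31 = 510
24th selection = 236 + 23×510 = 11966
25th: 11966 + 510 = 12476
26th: 12476 + 510 = 12986
27th: 12986 + 510 = 13496
28th: 13496 + 510 = 14006
29th: 14006 + 510 = 14516
30th: 14516 + 510 = 15026
31st: 15026 + 510 = 15536

11966, 12476, 12986, 13496, 14006, 14516, 15026, 15536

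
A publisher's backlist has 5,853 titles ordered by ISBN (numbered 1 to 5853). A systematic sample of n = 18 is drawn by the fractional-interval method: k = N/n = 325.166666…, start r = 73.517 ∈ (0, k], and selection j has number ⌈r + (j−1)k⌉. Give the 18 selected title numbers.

74, 399, 724, 1050, 1375, 1700, 2025, 2350, 2675, 3001, 3326, 3651, 3976, 4301, 4626, 4952, 5277, 5602

j=1: r + 0k = 73.517 → ⌈·⌉ = 74
j=2: r + 1k = 398.683666… → ⌈·⌉ = 399
j=3: r + 2k = 723.850333… → ⌈·⌉ = 724
j=4: r + 3k = 1049.017 → ⌈·⌉ = 1050
j=5: r + 4k = 1374.183666… → ⌈·⌉ = 1375
j=6: r + 5k = 1699.350333… → ⌈·⌉ = 1700
j=7: r + 6k = 2024.517 → ⌈·⌉ = 2025
j=8: r + 7k = 2349.683666… → ⌈·⌉ = 2350
j=9: r + 8k = 2674.850333… → ⌈·⌉ = 2675
j=10: r + 9k = 3000.017 → ⌈·⌉ = 3001
j=11: r + 10k = 3325.183666… → ⌈·⌉ = 3326
j=12: r + 11k = 3650.350333… → ⌈·⌉ = 3651
j=13: r + 12k = 3975.517 → ⌈·⌉ = 3976
j=14: r + 13k = 4300.683666… → ⌈·⌉ = 4301
j=15: r + 14k = 4625.850333… → ⌈·⌉ = 4626
j=16: r + 15k = 4951.017 → ⌈·⌉ = 4952
j=17: r + 16k = 5276.183666… → ⌈·⌉ = 5277
j=18: r + 17k = 5601.350333… → ⌈·⌉ = 5602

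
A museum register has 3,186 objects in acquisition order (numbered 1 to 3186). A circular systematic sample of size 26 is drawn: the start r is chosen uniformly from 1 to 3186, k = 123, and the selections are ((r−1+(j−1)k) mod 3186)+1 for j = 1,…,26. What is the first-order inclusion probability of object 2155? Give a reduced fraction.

For each position j, as r ranges over 1…3186 the j-th selection hits every object exactly once, so object 2155 is selected for exactly 26 of the 3186 starts.
Inclusion probability = 26/3186 = 13/1593.

13/1593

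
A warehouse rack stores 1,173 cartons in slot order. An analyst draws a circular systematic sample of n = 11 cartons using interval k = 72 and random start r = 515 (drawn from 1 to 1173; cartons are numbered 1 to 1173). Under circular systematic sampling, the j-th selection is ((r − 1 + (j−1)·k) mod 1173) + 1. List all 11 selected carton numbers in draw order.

Selection 1: 515
Selection 2: 515 + 72 = 587
Selection 3: 587 + 72 = 659
Selection 4: 659 + 72 = 731
Selection 5: 731 + 72 = 803
Selection 6: 803 + 72 = 875
Selection 7: 875 + 72 = 947
Selection 8: 947 + 72 = 1019
Selection 9: 1019 + 72 = 1091
Selection 10: 1091 + 72 = 1163
Selection 11: 1163 + 72 = 1235 → 1235 − 1173 = 62

515, 587, 659, 731, 803, 875, 947, 1019, 1091, 1163, 62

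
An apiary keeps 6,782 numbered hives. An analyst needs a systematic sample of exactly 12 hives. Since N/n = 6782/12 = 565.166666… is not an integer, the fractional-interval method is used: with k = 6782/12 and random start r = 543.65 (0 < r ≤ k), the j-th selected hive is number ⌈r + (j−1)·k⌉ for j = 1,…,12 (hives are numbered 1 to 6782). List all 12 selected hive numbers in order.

544, 1109, 1674, 2240, 2805, 3370, 3935, 4500, 5065, 5631, 6196, 6761

j=1: r + 0k = 543.65 → ⌈·⌉ = 544
j=2: r + 1k = 1108.816666… → ⌈·⌉ = 1109
j=3: r + 2k = 1673.983333… → ⌈·⌉ = 1674
j=4: r + 3k = 2239.15 → ⌈·⌉ = 2240
j=5: r + 4k = 2804.316666… → ⌈·⌉ = 2805
j=6: r + 5k = 3369.483333… → ⌈·⌉ = 3370
j=7: r + 6k = 3934.65 → ⌈·⌉ = 3935
j=8: r + 7k = 4499.816666… → ⌈·⌉ = 4500
j=9: r + 8k = 5064.983333… → ⌈·⌉ = 5065
j=10: r + 9k = 5630.15 → ⌈·⌉ = 5631
j=11: r + 10k = 6195.316666… → ⌈·⌉ = 6196
j=12: r + 11k = 6760.483333… → ⌈·⌉ = 6761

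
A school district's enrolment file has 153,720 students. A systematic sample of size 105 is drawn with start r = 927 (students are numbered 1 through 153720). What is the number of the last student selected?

k = 153720/105 = 1464
105th selection = r + (105−1)·k = 927 + 104×1464 = 927 + 152256 = 153183

153183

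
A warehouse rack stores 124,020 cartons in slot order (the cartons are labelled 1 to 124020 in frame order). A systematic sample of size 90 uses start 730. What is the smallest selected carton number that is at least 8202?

k = 124020/90 = 1378
Steps past start: ⌈(8202 − 730)/1378⌉ = ⌈7472/1378⌉ = 6
Selected carton: 730 + 6×1378 = 8998

8998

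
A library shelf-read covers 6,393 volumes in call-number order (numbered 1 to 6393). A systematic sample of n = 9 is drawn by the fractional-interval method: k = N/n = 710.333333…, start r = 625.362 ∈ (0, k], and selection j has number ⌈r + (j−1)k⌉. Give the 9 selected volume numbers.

626, 1336, 2047, 2757, 3467, 4178, 4888, 5598, 6309

j=1: r + 0k = 625.362 → ⌈·⌉ = 626
j=2: r + 1k = 1335.695333… → ⌈·⌉ = 1336
j=3: r + 2k = 2046.028666… → ⌈·⌉ = 2047
j=4: r + 3k = 2756.362 → ⌈·⌉ = 2757
j=5: r + 4k = 3466.695333… → ⌈·⌉ = 3467
j=6: r + 5k = 4177.028666… → ⌈·⌉ = 4178
j=7: r + 6k = 4887.362 → ⌈·⌉ = 4888
j=8: r + 7k = 5597.695333… → ⌈·⌉ = 5598
j=9: r + 8k = 6308.028666… → ⌈·⌉ = 6309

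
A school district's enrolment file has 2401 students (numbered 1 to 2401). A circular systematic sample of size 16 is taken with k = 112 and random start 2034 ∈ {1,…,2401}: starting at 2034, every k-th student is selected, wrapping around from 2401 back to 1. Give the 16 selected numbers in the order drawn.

2034, 2146, 2258, 2370, 81, 193, 305, 417, 529, 641, 753, 865, 977, 1089, 1201, 1313

Selection 1: 2034
Selection 2: 2034 + 112 = 2146
Selection 3: 2146 + 112 = 2258
Selection 4: 2258 + 112 = 2370
Selection 5: 2370 + 112 = 2482 → 2482 − 2401 = 81
Selection 6: 81 + 112 = 193
Selection 7: 193 + 112 = 305
Selection 8: 305 + 112 = 417
Selection 9: 417 + 112 = 529
Selection 10: 529 + 112 = 641
Selection 11: 641 + 112 = 753
Selection 12: 753 + 112 = 865
Selection 13: 865 + 112 = 977
Selection 14: 977 + 112 = 1089
Selection 15: 1089 + 112 = 1201
Selection 16: 1201 + 112 = 1313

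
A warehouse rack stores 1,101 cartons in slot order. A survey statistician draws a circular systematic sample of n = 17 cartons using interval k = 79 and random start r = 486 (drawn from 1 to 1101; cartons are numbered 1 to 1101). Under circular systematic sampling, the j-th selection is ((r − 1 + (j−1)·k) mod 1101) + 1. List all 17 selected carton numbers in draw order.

486, 565, 644, 723, 802, 881, 960, 1039, 17, 96, 175, 254, 333, 412, 491, 570, 649

Selection 1: 486
Selection 2: 486 + 79 = 565
Selection 3: 565 + 79 = 644
Selection 4: 644 + 79 = 723
Selection 5: 723 + 79 = 802
Selection 6: 802 + 79 = 881
Selection 7: 881 + 79 = 960
Selection 8: 960 + 79 = 1039
Selection 9: 1039 + 79 = 1118 → 1118 − 1101 = 17
Selection 10: 17 + 79 = 96
Selection 11: 96 + 79 = 175
Selection 12: 175 + 79 = 254
Selection 13: 254 + 79 = 333
Selection 14: 333 + 79 = 412
Selection 15: 412 + 79 = 491
Selection 16: 491 + 79 = 570
Selection 17: 570 + 79 = 649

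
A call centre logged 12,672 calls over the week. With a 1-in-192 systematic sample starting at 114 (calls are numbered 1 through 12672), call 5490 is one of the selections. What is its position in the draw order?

29

k = 192
position = (5490 − 114)/192 + 1 = 5376/192 + 1 = 28 + 1 = 29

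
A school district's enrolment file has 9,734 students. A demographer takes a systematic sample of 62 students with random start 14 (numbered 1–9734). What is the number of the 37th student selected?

k = 9734/62 = 157
37th selection = r + (37−1)·k = 14 + 36×157 = 14 + 5652 = 5666

5666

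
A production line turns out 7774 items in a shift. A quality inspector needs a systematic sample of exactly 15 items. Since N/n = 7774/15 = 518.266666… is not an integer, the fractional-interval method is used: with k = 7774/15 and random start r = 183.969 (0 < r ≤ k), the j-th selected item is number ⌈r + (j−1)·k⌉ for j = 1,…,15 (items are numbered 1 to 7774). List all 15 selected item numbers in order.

184, 703, 1221, 1739, 2258, 2776, 3294, 3812, 4331, 4849, 5367, 5885, 6404, 6922, 7440

j=1: r + 0k = 183.969 → ⌈·⌉ = 184
j=2: r + 1k = 702.235666… → ⌈·⌉ = 703
j=3: r + 2k = 1220.502333… → ⌈·⌉ = 1221
j=4: r + 3k = 1738.769 → ⌈·⌉ = 1739
j=5: r + 4k = 2257.035666… → ⌈·⌉ = 2258
j=6: r + 5k = 2775.302333… → ⌈·⌉ = 2776
j=7: r + 6k = 3293.569 → ⌈·⌉ = 3294
j=8: r + 7k = 3811.835666… → ⌈·⌉ = 3812
j=9: r + 8k = 4330.102333… → ⌈·⌉ = 4331
j=10: r + 9k = 4848.369 → ⌈·⌉ = 4849
j=11: r + 10k = 5366.635666… → ⌈·⌉ = 5367
j=12: r + 11k = 5884.902333… → ⌈·⌉ = 5885
j=13: r + 12k = 6403.169 → ⌈·⌉ = 6404
j=14: r + 13k = 6921.435666… → ⌈·⌉ = 6922
j=15: r + 14k = 7439.702333… → ⌈·⌉ = 7440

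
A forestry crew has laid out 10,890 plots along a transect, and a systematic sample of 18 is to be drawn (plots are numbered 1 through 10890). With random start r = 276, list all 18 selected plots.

k = N/n = 10890/18 = 605
plot 1: 276
plot 2: 276 + 605 = 881
plot 3: 881 + 605 = 1486
plot 4: 1486 + 605 = 2091
plot 5: 2091 + 605 = 2696
plot 6: 2696 + 605 = 3301
plot 7: 3301 + 605 = 3906
plot 8: 3906 + 605 = 4511
plot 9: 4511 + 605 = 5116
plot 10: 5116 + 605 = 5721
plot 11: 5721 + 605 = 6326
plot 12: 6326 + 605 = 6931
plot 13: 6931 + 605 = 7536
plot 14: 7536 + 605 = 8141
plot 15: 8141 + 605 = 8746
plot 16: 8746 + 605 = 9351
plot 17: 9351 + 605 = 9956
plot 18: 9956 + 605 = 10561

276, 881, 1486, 2091, 2696, 3301, 3906, 4511, 5116, 5721, 6326, 6931, 7536, 8141, 8746, 9351, 9956, 10561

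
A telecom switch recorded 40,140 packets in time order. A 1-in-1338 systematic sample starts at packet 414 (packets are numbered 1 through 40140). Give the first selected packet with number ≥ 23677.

k = 1338
Steps past start: ⌈(23677 − 414)/1338⌉ = ⌈23263/1338⌉ = 18
Selected packet: 414 + 18×1338 = 24498

24498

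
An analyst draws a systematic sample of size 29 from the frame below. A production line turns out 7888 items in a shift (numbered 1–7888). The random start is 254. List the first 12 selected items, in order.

254, 526, 798, 1070, 1342, 1614, 1886, 2158, 2430, 2702, 2974, 3246

k = N/n = 7888/29 = 272
item 1: 254
item 2: 254 + 272 = 526
item 3: 526 + 272 = 798
item 4: 798 + 272 = 1070
item 5: 1070 + 272 = 1342
item 6: 1342 + 272 = 1614
item 7: 1614 + 272 = 1886
item 8: 1886 + 272 = 2158
item 9: 2158 + 272 = 2430
item 10: 2430 + 272 = 2702
item 11: 2702 + 272 = 2974
item 12: 2974 + 272 = 3246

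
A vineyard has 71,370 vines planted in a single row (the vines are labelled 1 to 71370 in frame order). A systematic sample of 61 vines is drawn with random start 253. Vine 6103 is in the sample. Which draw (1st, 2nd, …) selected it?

k = 71370/61 = 1170
position = (6103 − 253)/1170 + 1 = 5850/1170 + 1 = 5 + 1 = 6

6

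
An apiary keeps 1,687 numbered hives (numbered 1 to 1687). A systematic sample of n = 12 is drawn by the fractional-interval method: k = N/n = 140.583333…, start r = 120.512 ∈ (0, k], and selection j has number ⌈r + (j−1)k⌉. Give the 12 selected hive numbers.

121, 262, 402, 543, 683, 824, 965, 1105, 1246, 1386, 1527, 1667

j=1: r + 0k = 120.512 → ⌈·⌉ = 121
j=2: r + 1k = 261.095333… → ⌈·⌉ = 262
j=3: r + 2k = 401.678666… → ⌈·⌉ = 402
j=4: r + 3k = 542.262 → ⌈·⌉ = 543
j=5: r + 4k = 682.845333… → ⌈·⌉ = 683
j=6: r + 5k = 823.428666… → ⌈·⌉ = 824
j=7: r + 6k = 964.012 → ⌈·⌉ = 965
j=8: r + 7k = 1104.595333… → ⌈·⌉ = 1105
j=9: r + 8k = 1245.178666… → ⌈·⌉ = 1246
j=10: r + 9k = 1385.762 → ⌈·⌉ = 1386
j=11: r + 10k = 1526.345333… → ⌈·⌉ = 1527
j=12: r + 11k = 1666.928666… → ⌈·⌉ = 1667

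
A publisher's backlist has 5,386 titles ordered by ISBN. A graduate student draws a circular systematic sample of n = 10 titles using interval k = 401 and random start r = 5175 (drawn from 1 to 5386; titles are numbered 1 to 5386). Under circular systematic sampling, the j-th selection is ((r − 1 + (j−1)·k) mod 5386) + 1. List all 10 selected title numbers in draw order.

5175, 190, 591, 992, 1393, 1794, 2195, 2596, 2997, 3398

Selection 1: 5175
Selection 2: 5175 + 401 = 5576 → 5576 − 5386 = 190
Selection 3: 190 + 401 = 591
Selection 4: 591 + 401 = 992
Selection 5: 992 + 401 = 1393
Selection 6: 1393 + 401 = 1794
Selection 7: 1794 + 401 = 2195
Selection 8: 2195 + 401 = 2596
Selection 9: 2596 + 401 = 2997
Selection 10: 2997 + 401 = 3398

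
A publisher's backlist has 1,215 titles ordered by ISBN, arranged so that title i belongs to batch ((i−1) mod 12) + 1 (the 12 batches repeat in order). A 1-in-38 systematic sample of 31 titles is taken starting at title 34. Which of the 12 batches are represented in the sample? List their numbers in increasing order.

2, 4, 6, 8, 10, 12

Consecutive selections differ by k = 38, so their batch numbers differ by 38 mod 12 = 2.
gcd(38, 12) = 2, so the sample visits 12/2 = 6 distinct residues mod 12.
Start 34 is batch 10; the batches hit are 2, 4, 6, 8, 10, 12.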